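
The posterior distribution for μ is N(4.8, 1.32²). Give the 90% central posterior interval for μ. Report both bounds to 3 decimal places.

The posterior is symmetric, so the 90% equal-tailed interval is μ = 4.8 ± z·1.32 with z = 1.645.
Half-width: 1.645 × 1.32 = 2.171.
4.8 − 2.171 = 2.629; 4.8 + 2.171 = 6.971.

[2.629, 6.971]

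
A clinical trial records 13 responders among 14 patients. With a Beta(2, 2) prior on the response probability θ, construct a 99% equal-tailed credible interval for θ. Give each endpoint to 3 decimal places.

[0.559, 0.979]

Posterior: Beta(2+13, 2+1) = Beta(15, 3).
Equal-tailed 99% interval: the 0.005 and 0.995 quantiles of Beta(15, 3).
Posterior mean ≈ 0.833, SD ≈ 0.085; a Normal approximation gives roughly [0.613, 1.054].
Exact: F⁻¹(0.005) = 0.559; F⁻¹(0.995) = 0.979.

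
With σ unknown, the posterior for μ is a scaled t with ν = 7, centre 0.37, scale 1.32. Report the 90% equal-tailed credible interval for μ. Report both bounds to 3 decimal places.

[-2.131, 2.871]

The t_7 distribution is symmetric; the 90% interval is 0.37 ± t·1.32 with t_{0.95,7} = 1.895.
Half-width: 1.895 × 1.32 = 2.501.
0.37 − 2.501 = -2.131; 0.37 + 2.501 = 2.871.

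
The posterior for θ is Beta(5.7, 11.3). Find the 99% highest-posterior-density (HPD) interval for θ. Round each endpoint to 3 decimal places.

[0.088, 0.628]

The posterior is unimodal and skewed, so the HPD interval has equal density at both endpoints and is the shortest 99% interval.
Solving f(0.088) = f(0.628) with F(0.628) − F(0.088) = 0.99 gives [0.088, 0.628].
For comparison, the equal-tailed interval is [0.098, 0.641]; the HPD is narrower and shifted toward the mode.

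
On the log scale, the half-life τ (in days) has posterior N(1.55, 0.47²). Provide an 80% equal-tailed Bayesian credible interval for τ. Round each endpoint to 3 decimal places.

On the log scale the 80% interval is 1.55 ± 1.282 × 0.47 = [0.9477, 2.1523].
Exponentiate: [e^0.9477, e^2.1523] = [2.580, 8.605].

[2.580, 8.605]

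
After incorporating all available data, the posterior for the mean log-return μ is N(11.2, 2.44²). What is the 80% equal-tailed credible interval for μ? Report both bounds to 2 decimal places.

The posterior is symmetric, so the 80% equal-tailed interval is μ = 11.2 ± z·2.44 with z = 1.282.
Half-width: 1.282 × 2.44 = 3.13.
11.2 − 3.13 = 8.07; 11.2 + 3.13 = 14.33.

[8.07, 14.33]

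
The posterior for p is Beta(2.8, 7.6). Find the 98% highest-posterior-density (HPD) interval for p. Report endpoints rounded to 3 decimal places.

The posterior is unimodal and skewed, so the HPD interval has equal density at both endpoints and is the shortest 98% interval.
Solving f(0.026) = f(0.584) with F(0.584) − F(0.026) = 0.98 gives [0.026, 0.584].
For comparison, the equal-tailed interval is [0.043, 0.617]; the HPD is narrower and shifted toward the mode.

[0.026, 0.584]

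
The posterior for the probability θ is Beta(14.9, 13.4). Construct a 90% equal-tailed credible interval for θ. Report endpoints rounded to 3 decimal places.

Posterior: Beta(14.9, 13.4).
Equal-tailed 90% interval: the 0.05 and 0.95 quantiles of Beta(14.9, 13.4).
Posterior mean ≈ 0.527, SD ≈ 0.092; a Normal approximation gives roughly [0.375, 0.678].
Exact: F⁻¹(0.05) = 0.373; F⁻¹(0.95) = 0.677.

[0.373, 0.677]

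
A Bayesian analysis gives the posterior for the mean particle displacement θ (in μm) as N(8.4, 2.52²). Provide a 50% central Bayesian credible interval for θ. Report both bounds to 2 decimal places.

The posterior is symmetric, so the 50% equal-tailed interval is θ = 8.4 ± z·2.52 with z = 0.674.
Half-width: 0.674 × 2.52 = 1.70.
8.4 − 1.70 = 6.70; 8.4 + 1.70 = 10.10.

[6.70, 10.10]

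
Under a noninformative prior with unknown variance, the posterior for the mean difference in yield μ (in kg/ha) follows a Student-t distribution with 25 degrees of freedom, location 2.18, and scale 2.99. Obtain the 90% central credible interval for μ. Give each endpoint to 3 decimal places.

[-2.927, 7.287]

The t_25 distribution is symmetric; the 90% interval is 2.18 ± t·2.99 with t_{0.95,25} = 1.708.
Half-width: 1.708 × 2.99 = 5.107.
2.18 − 5.107 = -2.927; 2.18 + 5.107 = 7.287.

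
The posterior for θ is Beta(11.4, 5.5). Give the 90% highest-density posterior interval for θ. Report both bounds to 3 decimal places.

The posterior is unimodal and skewed, so the HPD interval has equal density at both endpoints and is the shortest 90% interval.
Solving f(0.497) = f(0.857) with F(0.857) − F(0.497) = 0.90 gives [0.497, 0.857].
For comparison, the equal-tailed interval is [0.481, 0.844]; the HPD is narrower and shifted toward the mode.

[0.497, 0.857]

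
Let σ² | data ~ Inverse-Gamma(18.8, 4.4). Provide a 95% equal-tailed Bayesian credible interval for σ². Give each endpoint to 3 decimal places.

Inverse-Gamma(18.8, 4.4) quantiles: F⁻¹(0.025) and F⁻¹(0.975).
Equivalently, 1/σ² ~ Gamma(18.8, rate = 4.4); invert its 0.975 and 0.025 quantiles.
Posterior mean ≈ 0.247, SD ≈ 0.060; a Normal approximation gives roughly [0.129, 0.365].
Exact: lower = 0.156; upper = 0.390.

[0.156, 0.390]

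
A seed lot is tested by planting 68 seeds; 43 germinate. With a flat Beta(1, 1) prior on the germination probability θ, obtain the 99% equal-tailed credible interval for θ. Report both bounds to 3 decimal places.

Posterior: Beta(1+43, 1+25) = Beta(44, 26).
Equal-tailed 99% interval: the 0.005 and 0.995 quantiles of Beta(44, 26).
Posterior mean ≈ 0.629, SD ≈ 0.057; a Normal approximation gives roughly [0.481, 0.776].
Exact: F⁻¹(0.005) = 0.476; F⁻¹(0.995) = 0.768.

[0.476, 0.768]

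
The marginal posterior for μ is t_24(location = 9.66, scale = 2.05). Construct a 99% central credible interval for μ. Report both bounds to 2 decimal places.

The t_24 distribution is symmetric; the 99% interval is 9.66 ± t·2.05 with t_{0.995,24} = 2.797.
Half-width: 2.797 × 2.05 = 5.73.
9.66 − 5.73 = 3.93; 9.66 + 5.73 = 15.39.

[3.93, 15.39]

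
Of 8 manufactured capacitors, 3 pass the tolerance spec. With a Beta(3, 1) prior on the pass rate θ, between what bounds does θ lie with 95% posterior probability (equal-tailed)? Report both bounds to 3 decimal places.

Posterior: Beta(3+3, 1+5) = Beta(6, 6).
Equal-tailed 95% interval: the 0.025 and 0.975 quantiles of Beta(6, 6).
Posterior mean ≈ 0.500, SD ≈ 0.139; a Normal approximation gives roughly [0.228, 0.772].
Exact: F⁻¹(0.025) = 0.234; F⁻¹(0.975) = 0.766.

[0.234, 0.766]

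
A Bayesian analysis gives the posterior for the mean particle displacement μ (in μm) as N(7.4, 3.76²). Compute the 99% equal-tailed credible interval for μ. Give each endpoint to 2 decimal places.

The posterior is symmetric, so the 99% equal-tailed interval is μ = 7.4 ± z·3.76 with z = 2.576.
Half-width: 2.576 × 3.76 = 9.69.
7.4 − 9.69 = -2.29; 7.4 + 9.69 = 17.09.

[-2.29, 17.09]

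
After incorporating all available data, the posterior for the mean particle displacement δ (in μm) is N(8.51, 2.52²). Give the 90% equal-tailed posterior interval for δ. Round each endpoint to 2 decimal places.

[4.36, 12.66]

The posterior is symmetric, so the 90% equal-tailed interval is δ = 8.51 ± z·2.52 with z = 1.645.
Half-width: 1.645 × 2.52 = 4.15.
8.51 − 4.15 = 4.36; 8.51 + 4.15 = 12.66.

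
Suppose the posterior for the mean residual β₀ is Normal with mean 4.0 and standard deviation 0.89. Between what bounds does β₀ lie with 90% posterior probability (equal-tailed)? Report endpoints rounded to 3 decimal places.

[2.536, 5.464]

The posterior is symmetric, so the 90% equal-tailed interval is β₀ = 4.0 ± z·0.89 with z = 1.645.
Half-width: 1.645 × 0.89 = 1.464.
4.0 − 1.464 = 2.536; 4.0 + 1.464 = 5.464.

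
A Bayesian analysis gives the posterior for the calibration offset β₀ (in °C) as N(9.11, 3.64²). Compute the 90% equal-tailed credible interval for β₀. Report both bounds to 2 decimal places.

The posterior is symmetric, so the 90% equal-tailed interval is β₀ = 9.11 ± z·3.64 with z = 1.645.
Half-width: 1.645 × 3.64 = 5.99.
9.11 − 5.99 = 3.12; 9.11 + 5.99 = 15.10.

[3.12, 15.10]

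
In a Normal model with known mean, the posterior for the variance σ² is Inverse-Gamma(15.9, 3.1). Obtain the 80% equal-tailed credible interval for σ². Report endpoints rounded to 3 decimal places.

Inverse-Gamma(15.9, 3.1) quantiles: F⁻¹(0.1) and F⁻¹(0.9).
Equivalently, 1/σ² ~ Gamma(15.9, rate = 3.1); invert its 0.9 and 0.1 quantiles.
Posterior mean ≈ 0.208, SD ≈ 0.056; a Normal approximation gives roughly [0.137, 0.280].
Exact: lower = 0.146; upper = 0.281.

[0.146, 0.281]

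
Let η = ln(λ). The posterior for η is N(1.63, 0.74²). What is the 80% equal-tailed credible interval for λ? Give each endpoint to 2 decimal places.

[1.98, 13.18]

On the log scale the 80% interval is 1.63 ± 1.282 × 0.74 = [0.6817, 2.5783].
Exponentiate: [e^0.6817, e^2.5783] = [1.98, 13.18].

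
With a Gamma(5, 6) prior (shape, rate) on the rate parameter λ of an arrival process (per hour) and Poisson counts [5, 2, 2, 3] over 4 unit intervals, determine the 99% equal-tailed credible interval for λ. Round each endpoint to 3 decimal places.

[0.825, 2.948]

Posterior: Gamma(5+12, 6+4) = Gamma(17, 10) (shape, rate).
Equal-tailed 99% interval: Gamma(17, 10) quantiles at 0.005 and 0.995.
Posterior mean ≈ 1.700, SD ≈ 0.412; a Normal approximation gives roughly [0.638, 2.762].
Exact: lower = 0.825; upper = 2.948.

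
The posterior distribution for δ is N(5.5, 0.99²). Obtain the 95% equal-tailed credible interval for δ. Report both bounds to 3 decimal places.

The posterior is symmetric, so the 95% equal-tailed interval is δ = 5.5 ± z·0.99 with z = 1.960.
Half-width: 1.960 × 0.99 = 1.940.
5.5 − 1.940 = 3.560; 5.5 + 1.940 = 7.440.

[3.560, 7.440]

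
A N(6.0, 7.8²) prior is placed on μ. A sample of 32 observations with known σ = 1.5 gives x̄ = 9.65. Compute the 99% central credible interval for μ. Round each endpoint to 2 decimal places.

Posterior precision = 1/7.8² + 32/1.5² = 0.0164 + 14.2222 = 14.2387, so posterior SD = 0.2650.
Posterior mean = (6.0/7.8² + 32·9.65/1.5²) / 14.2387 = 9.6458.
Interval: 9.6458 ± 2.576 × 0.2650 → [8.96, 10.33].

[8.96, 10.33]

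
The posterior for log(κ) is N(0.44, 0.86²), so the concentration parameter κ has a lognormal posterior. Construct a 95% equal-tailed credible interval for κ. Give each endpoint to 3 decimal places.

On the log scale the 95% interval is 0.44 ± 1.960 × 0.86 = [-1.2456, 2.1256].
Exponentiate: [e^-1.2456, e^2.1256] = [0.288, 8.378].

[0.288, 8.378]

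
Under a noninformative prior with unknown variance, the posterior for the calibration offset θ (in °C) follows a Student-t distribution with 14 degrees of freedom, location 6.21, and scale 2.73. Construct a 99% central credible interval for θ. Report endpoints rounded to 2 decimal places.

[-1.92, 14.34]

The t_14 distribution is symmetric; the 99% interval is 6.21 ± t·2.73 with t_{0.995,14} = 2.977.
Half-width: 2.977 × 2.73 = 8.13.
6.21 − 8.13 = -1.92; 6.21 + 8.13 = 14.34.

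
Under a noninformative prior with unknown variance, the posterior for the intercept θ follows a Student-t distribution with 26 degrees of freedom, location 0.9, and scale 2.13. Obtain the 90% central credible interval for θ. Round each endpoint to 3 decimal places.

The t_26 distribution is symmetric; the 90% interval is 0.9 ± t·2.13 with t_{0.95,26} = 1.706.
Half-width: 1.706 × 2.13 = 3.633.
0.9 − 3.633 = -2.733; 0.9 + 3.633 = 4.533.

[-2.733, 4.533]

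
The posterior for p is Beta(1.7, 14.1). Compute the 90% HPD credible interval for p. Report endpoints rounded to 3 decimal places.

[0.003, 0.213]

The posterior is unimodal and skewed, so the HPD interval has equal density at both endpoints and is the shortest 90% interval.
Solving f(0.003) = f(0.213) with F(0.213) − F(0.003) = 0.90 gives [0.003, 0.213].
For comparison, the equal-tailed interval is [0.017, 0.255]; the HPD is narrower and shifted toward the mode.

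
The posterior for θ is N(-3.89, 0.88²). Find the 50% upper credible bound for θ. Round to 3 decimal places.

-3.890

Need U with P(θ ≤ U) = 0.50: U = -3.89 + z_{0.5}·0.88.
z = 0.000; U = -3.89 + 0.000 × 0.88 = -3.890.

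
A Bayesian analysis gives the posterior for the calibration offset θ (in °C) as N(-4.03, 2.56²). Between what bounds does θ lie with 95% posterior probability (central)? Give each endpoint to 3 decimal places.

[-9.048, 0.988]

The posterior is symmetric, so the 95% equal-tailed interval is θ = -4.03 ± z·2.56 with z = 1.960.
Half-width: 1.960 × 2.56 = 5.018.
-4.03 − 5.018 = -9.048; -4.03 + 5.018 = 0.988.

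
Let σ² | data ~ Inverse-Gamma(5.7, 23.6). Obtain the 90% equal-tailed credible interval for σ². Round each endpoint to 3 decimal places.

[2.335, 9.765]

Inverse-Gamma(5.7, 23.6) quantiles: F⁻¹(0.05) and F⁻¹(0.95).
Equivalently, 1/σ² ~ Gamma(5.7, rate = 23.6); invert its 0.95 and 0.05 quantiles.
Posterior mean ≈ 5.021, SD ≈ 2.610; a Normal approximation gives roughly [0.727, 9.315].
Exact: lower = 2.335; upper = 9.765.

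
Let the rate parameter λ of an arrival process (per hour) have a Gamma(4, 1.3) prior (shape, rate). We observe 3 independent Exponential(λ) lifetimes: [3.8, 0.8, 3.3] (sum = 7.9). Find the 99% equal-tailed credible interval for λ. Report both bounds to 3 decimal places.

Posterior: Gamma(4+3, 1.3+7.9) = Gamma(7, 9.2) (shape, rate).
Equal-tailed 99% interval: Gamma(7, 9.2) quantiles at 0.005 and 0.995.
Posterior mean ≈ 0.761, SD ≈ 0.288; a Normal approximation gives roughly [0.020, 1.502].
Exact: lower = 0.221; upper = 1.702.

[0.221, 1.702]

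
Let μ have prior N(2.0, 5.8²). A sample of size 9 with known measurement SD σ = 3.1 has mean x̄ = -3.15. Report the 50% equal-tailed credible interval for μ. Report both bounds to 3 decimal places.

[-3.678, -2.305]

Posterior precision = 1/5.8² + 9/3.1² = 0.0297 + 0.9365 = 0.9663, so posterior SD = 1.0173.
Posterior mean = (2.0/5.8² + 9·-3.15/3.1²) / 0.9663 = -2.9916.
Interval: -2.9916 ± 0.674 × 1.0173 → [-3.678, -2.305].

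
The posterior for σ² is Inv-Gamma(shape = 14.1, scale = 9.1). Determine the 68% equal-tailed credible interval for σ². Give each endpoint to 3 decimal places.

[0.512, 0.874]

Inverse-Gamma(14.1, 9.1) quantiles: F⁻¹(0.16) and F⁻¹(0.84).
Equivalently, 1/σ² ~ Gamma(14.1, rate = 9.1); invert its 0.84 and 0.16 quantiles.
Posterior mean ≈ 0.695, SD ≈ 0.200; a Normal approximation gives roughly [0.496, 0.893].
Exact: lower = 0.512; upper = 0.874.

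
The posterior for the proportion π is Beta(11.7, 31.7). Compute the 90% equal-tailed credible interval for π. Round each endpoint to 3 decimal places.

Posterior: Beta(11.7, 31.7).
Equal-tailed 90% interval: the 0.05 and 0.95 quantiles of Beta(11.7, 31.7).
Posterior mean ≈ 0.270, SD ≈ 0.067; a Normal approximation gives roughly [0.160, 0.379].
Exact: F⁻¹(0.05) = 0.166; F⁻¹(0.95) = 0.385.

[0.166, 0.385]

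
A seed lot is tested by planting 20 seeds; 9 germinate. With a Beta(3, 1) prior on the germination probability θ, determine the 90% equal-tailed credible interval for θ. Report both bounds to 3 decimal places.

Posterior: Beta(3+9, 1+11) = Beta(12, 12).
Equal-tailed 90% interval: the 0.05 and 0.95 quantiles of Beta(12, 12).
Posterior mean ≈ 0.500, SD ≈ 0.100; a Normal approximation gives roughly [0.336, 0.664].
Exact: F⁻¹(0.05) = 0.335; F⁻¹(0.95) = 0.665.

[0.335, 0.665]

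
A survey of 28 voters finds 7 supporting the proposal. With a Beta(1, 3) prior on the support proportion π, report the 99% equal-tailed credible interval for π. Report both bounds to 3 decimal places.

Posterior: Beta(1+7, 3+21) = Beta(8, 24).
Equal-tailed 99% interval: the 0.005 and 0.995 quantiles of Beta(8, 24).
Posterior mean ≈ 0.250, SD ≈ 0.075; a Normal approximation gives roughly [0.056, 0.444].
Exact: F⁻¹(0.005) = 0.090; F⁻¹(0.995) = 0.467.

[0.090, 0.467]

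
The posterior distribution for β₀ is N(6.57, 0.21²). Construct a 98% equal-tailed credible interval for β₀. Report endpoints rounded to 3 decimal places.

The posterior is symmetric, so the 98% equal-tailed interval is β₀ = 6.57 ± z·0.21 with z = 2.326.
Half-width: 2.326 × 0.21 = 0.489.
6.57 − 0.489 = 6.081; 6.57 + 0.489 = 7.059.

[6.081, 7.059]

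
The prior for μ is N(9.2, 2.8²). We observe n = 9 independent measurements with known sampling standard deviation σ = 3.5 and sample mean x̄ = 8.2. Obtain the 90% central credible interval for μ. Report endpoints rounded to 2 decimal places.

Posterior precision = 1/2.8² + 9/3.5² = 0.1276 + 0.7347 = 0.8622, so posterior SD = 1.0769.
Posterior mean = (9.2/2.8² + 9·8.2/3.5²) / 0.8622 = 8.3479.
Interval: 8.3479 ± 1.645 × 1.0769 → [6.58, 10.12].

[6.58, 10.12]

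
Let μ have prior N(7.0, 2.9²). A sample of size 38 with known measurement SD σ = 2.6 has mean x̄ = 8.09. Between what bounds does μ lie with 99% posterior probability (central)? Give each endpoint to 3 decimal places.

Posterior precision = 1/2.9² + 38/2.6² = 0.1189 + 5.6213 = 5.7402, so posterior SD = 0.4174.
Posterior mean = (7.0/2.9² + 38·8.09/2.6²) / 5.7402 = 8.0674.
Interval: 8.0674 ± 2.576 × 0.4174 → [6.992, 9.143].

[6.992, 9.143]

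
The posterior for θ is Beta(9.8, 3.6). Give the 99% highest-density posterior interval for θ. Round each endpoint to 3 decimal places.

[0.415, 0.967]

The posterior is unimodal and skewed, so the HPD interval has equal density at both endpoints and is the shortest 99% interval.
Solving f(0.415) = f(0.967) with F(0.967) − F(0.415) = 0.99 gives [0.415, 0.967].
For comparison, the equal-tailed interval is [0.390, 0.953]; the HPD is narrower and shifted toward the mode.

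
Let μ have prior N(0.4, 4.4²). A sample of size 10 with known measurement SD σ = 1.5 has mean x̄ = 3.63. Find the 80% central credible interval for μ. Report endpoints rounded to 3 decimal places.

[2.989, 4.197]

Posterior precision = 1/4.4² + 10/1.5² = 0.0517 + 4.4444 = 4.4961, so posterior SD = 0.4716.
Posterior mean = (0.4/4.4² + 10·3.63/1.5²) / 4.4961 = 3.5929.
Interval: 3.5929 ± 1.282 × 0.4716 → [2.989, 4.197].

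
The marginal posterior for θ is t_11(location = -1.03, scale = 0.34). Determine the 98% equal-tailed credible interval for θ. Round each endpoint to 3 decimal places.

The t_11 distribution is symmetric; the 98% interval is -1.03 ± t·0.34 with t_{0.99,11} = 2.718.
Half-width: 2.718 × 0.34 = 0.924.
-1.03 − 0.924 = -1.954; -1.03 + 0.924 = -0.106.

[-1.954, -0.106]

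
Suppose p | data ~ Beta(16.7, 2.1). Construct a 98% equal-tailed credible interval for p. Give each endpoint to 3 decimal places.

Posterior: Beta(16.7, 2.1).
Equal-tailed 98% interval: the 0.01 and 0.99 quantiles of Beta(16.7, 2.1).
Posterior mean ≈ 0.888, SD ≈ 0.071; a Normal approximation gives roughly [0.724, 1.053].
Exact: F⁻¹(0.01) = 0.673; F⁻¹(0.99) = 0.990.

[0.673, 0.990]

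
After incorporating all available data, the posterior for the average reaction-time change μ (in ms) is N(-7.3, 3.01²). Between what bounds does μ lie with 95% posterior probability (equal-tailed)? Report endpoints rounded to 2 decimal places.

The posterior is symmetric, so the 95% equal-tailed interval is μ = -7.3 ± z·3.01 with z = 1.960.
Half-width: 1.960 × 3.01 = 5.90.
-7.3 − 5.90 = -13.20; -7.3 + 5.90 = -1.40.

[-13.20, -1.40]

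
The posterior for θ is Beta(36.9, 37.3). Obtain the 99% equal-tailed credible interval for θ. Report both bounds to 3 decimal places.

Posterior: Beta(36.9, 37.3).
Equal-tailed 99% interval: the 0.005 and 0.995 quantiles of Beta(36.9, 37.3).
Posterior mean ≈ 0.497, SD ≈ 0.058; a Normal approximation gives roughly [0.349, 0.646].
Exact: F⁻¹(0.005) = 0.351; F⁻¹(0.995) = 0.644.

[0.351, 0.644]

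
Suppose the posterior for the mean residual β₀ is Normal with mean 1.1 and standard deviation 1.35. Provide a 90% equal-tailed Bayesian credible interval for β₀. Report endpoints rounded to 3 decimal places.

[-1.121, 3.321]

The posterior is symmetric, so the 90% equal-tailed interval is β₀ = 1.1 ± z·1.35 with z = 1.645.
Half-width: 1.645 × 1.35 = 2.221.
1.1 − 2.221 = -1.121; 1.1 + 2.221 = 3.321.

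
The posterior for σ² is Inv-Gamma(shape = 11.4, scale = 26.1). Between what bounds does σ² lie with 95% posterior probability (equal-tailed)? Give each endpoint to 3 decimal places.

[1.380, 4.521]

Inverse-Gamma(11.4, 26.1) quantiles: F⁻¹(0.025) and F⁻¹(0.975).
Equivalently, 1/σ² ~ Gamma(11.4, rate = 26.1); invert its 0.975 and 0.025 quantiles.
Posterior mean ≈ 2.510, SD ≈ 0.819; a Normal approximation gives roughly [0.905, 4.114].
Exact: lower = 1.380; upper = 4.521.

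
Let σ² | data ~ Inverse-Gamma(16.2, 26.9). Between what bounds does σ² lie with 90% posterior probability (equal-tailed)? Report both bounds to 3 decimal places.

[1.153, 2.639]

Inverse-Gamma(16.2, 26.9) quantiles: F⁻¹(0.05) and F⁻¹(0.95).
Equivalently, 1/σ² ~ Gamma(16.2, rate = 26.9); invert its 0.95 and 0.05 quantiles.
Posterior mean ≈ 1.770, SD ≈ 0.470; a Normal approximation gives roughly [0.997, 2.542].
Exact: lower = 1.153; upper = 2.639.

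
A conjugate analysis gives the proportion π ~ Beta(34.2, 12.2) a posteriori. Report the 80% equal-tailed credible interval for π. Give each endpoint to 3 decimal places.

Posterior: Beta(34.2, 12.2).
Equal-tailed 80% interval: the 0.1 and 0.9 quantiles of Beta(34.2, 12.2).
Posterior mean ≈ 0.737, SD ≈ 0.064; a Normal approximation gives roughly [0.655, 0.819].
Exact: F⁻¹(0.1) = 0.653; F⁻¹(0.9) = 0.817.

[0.653, 0.817]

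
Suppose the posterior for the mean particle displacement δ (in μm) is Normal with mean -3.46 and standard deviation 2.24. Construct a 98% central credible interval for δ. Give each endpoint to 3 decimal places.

The posterior is symmetric, so the 98% equal-tailed interval is δ = -3.46 ± z·2.24 with z = 2.326.
Half-width: 2.326 × 2.24 = 5.211.
-3.46 − 5.211 = -8.671; -3.46 + 5.211 = 1.751.

[-8.671, 1.751]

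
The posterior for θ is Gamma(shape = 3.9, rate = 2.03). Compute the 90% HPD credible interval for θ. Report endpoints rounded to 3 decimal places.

The posterior is unimodal and skewed, so the HPD interval has equal density at both endpoints and is the shortest 90% interval.
Solving f(0.435) = f(3.351) with F(3.351) − F(0.435) = 0.90 gives [0.435, 3.351].
For comparison, the equal-tailed interval is [0.645, 3.749]; the HPD is narrower and shifted toward the mode.

[0.435, 3.351]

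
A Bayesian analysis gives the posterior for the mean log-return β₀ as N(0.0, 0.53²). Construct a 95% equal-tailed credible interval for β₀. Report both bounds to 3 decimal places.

[-1.039, 1.039]

The posterior is symmetric, so the 95% equal-tailed interval is β₀ = 0.0 ± z·0.53 with z = 1.960.
Half-width: 1.960 × 0.53 = 1.039.
0.0 − 1.039 = -1.039; 0.0 + 1.039 = 1.039.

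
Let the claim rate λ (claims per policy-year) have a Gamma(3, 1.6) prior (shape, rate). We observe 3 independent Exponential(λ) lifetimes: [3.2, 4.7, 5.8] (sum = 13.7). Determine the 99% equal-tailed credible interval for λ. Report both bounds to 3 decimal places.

Posterior: Gamma(3+3, 1.6+13.7) = Gamma(6, 15.3) (shape, rate).
Equal-tailed 99% interval: Gamma(6, 15.3) quantiles at 0.005 and 0.995.
Posterior mean ≈ 0.392, SD ≈ 0.160; a Normal approximation gives roughly [-0.020, 0.805].
Exact: lower = 0.100; upper = 0.925.

[0.100, 0.925]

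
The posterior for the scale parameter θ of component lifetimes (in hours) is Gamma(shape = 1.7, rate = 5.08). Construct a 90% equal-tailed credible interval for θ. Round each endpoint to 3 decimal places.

[0.048, 0.836]

Posterior: Gamma(shape 1.7, rate 5.08).
Equal-tailed 90% interval: Gamma(1.7, 5.08) quantiles at 0.05 and 0.95.
Posterior mean ≈ 0.335, SD ≈ 0.257; a Normal approximation gives roughly [-0.088, 0.757].
Exact: lower = 0.048; upper = 0.836.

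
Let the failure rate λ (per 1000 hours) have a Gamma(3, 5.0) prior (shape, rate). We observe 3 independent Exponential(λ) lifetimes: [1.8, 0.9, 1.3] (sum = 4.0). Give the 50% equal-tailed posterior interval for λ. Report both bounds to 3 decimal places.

[0.469, 0.825]

Posterior: Gamma(3+3, 5.0+4.0) = Gamma(6, 9.0) (shape, rate).
Equal-tailed 50% interval: Gamma(6, 9.0) quantiles at 0.25 and 0.75.
Posterior mean ≈ 0.667, SD ≈ 0.272; a Normal approximation gives roughly [0.483, 0.850].
Exact: lower = 0.469; upper = 0.825.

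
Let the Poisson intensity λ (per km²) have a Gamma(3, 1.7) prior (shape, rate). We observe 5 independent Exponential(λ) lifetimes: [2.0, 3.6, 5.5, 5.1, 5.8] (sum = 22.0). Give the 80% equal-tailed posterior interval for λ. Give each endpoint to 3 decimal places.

Posterior: Gamma(3+5, 1.7+22.0) = Gamma(8, 23.7) (shape, rate).
Equal-tailed 80% interval: Gamma(8, 23.7) quantiles at 0.1 and 0.9.
Posterior mean ≈ 0.338, SD ≈ 0.119; a Normal approximation gives roughly [0.185, 0.490].
Exact: lower = 0.196; upper = 0.497.

[0.196, 0.497]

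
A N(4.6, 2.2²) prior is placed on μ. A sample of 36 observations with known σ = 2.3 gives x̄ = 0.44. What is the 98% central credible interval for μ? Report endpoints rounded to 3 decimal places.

[-0.316, 1.441]

Posterior precision = 1/2.2² + 36/2.3² = 0.2066 + 6.8053 = 7.0119, so posterior SD = 0.3776.
Posterior mean = (4.6/2.2² + 36·0.44/2.3²) / 7.0119 = 0.5626.
Interval: 0.5626 ± 2.326 × 0.3776 → [-0.316, 1.441].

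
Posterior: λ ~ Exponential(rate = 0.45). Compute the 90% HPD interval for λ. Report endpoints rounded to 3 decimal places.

The exponential density is strictly decreasing on [0, ∞), so the HPD interval is anchored at 0: [0, q] with P(λ ≤ q) = 0.90.
q = −ln(1 − 0.90) / 0.45 = 2.3026 / 0.45 = 5.117.

[0.000, 5.117]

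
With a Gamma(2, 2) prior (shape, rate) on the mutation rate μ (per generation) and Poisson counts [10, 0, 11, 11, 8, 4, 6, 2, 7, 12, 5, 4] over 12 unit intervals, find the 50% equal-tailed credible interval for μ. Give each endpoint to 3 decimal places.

[5.409, 6.279]

Posterior: Gamma(2+80, 2+12) = Gamma(82, 14) (shape, rate).
Equal-tailed 50% interval: Gamma(82, 14) quantiles at 0.25 and 0.75.
Posterior mean ≈ 5.857, SD ≈ 0.647; a Normal approximation gives roughly [5.421, 6.293].
Exact: lower = 5.409; upper = 6.279.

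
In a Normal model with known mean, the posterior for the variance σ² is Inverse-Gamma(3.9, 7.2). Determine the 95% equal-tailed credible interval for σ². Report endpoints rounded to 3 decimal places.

Inverse-Gamma(3.9, 7.2) quantiles: F⁻¹(0.025) and F⁻¹(0.975).
Equivalently, 1/σ² ~ Gamma(3.9, rate = 7.2); invert its 0.975 and 0.025 quantiles.
Posterior mean ≈ 2.483, SD ≈ 1.801; a Normal approximation gives roughly [-1.047, 6.013].
Exact: lower = 0.836; upper = 6.926.

[0.836, 6.926]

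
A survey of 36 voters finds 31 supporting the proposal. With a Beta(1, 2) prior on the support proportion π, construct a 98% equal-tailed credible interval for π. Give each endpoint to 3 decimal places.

Posterior: Beta(1+31, 2+5) = Beta(32, 7).
Equal-tailed 98% interval: the 0.01 and 0.99 quantiles of Beta(32, 7).
Posterior mean ≈ 0.821, SD ≈ 0.061; a Normal approximation gives roughly [0.679, 0.962].
Exact: F⁻¹(0.01) = 0.658; F⁻¹(0.99) = 0.935.

[0.658, 0.935]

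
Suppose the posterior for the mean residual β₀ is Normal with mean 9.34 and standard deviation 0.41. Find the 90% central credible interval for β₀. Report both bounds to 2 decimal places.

The posterior is symmetric, so the 90% equal-tailed interval is β₀ = 9.34 ± z·0.41 with z = 1.645.
Half-width: 1.645 × 0.41 = 0.67.
9.34 − 0.67 = 8.67; 9.34 + 0.67 = 10.01.

[8.67, 10.01]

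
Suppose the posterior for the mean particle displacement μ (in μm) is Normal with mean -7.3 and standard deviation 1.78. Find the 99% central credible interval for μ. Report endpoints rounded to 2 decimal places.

[-11.88, -2.72]

The posterior is symmetric, so the 99% equal-tailed interval is μ = -7.3 ± z·1.78 with z = 2.576.
Half-width: 2.576 × 1.78 = 4.58.
-7.3 − 4.58 = -11.88; -7.3 + 4.58 = -2.72.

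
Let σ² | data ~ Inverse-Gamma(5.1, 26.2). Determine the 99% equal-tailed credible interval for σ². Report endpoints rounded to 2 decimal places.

[2.05, 23.36]

Inverse-Gamma(5.1, 26.2) quantiles: F⁻¹(0.005) and F⁻¹(0.995).
Equivalently, 1/σ² ~ Gamma(5.1, rate = 26.2); invert its 0.995 and 0.005 quantiles.
Posterior mean ≈ 6.39, SD ≈ 3.63; a Normal approximation gives roughly [-2.96, 15.74].
Exact: lower = 2.05; upper = 23.36.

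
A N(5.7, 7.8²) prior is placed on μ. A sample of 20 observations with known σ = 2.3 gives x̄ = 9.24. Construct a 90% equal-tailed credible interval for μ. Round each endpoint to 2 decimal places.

[8.38, 10.07]

Posterior precision = 1/7.8² + 20/2.3² = 0.0164 + 3.7807 = 3.7972, so posterior SD = 0.5132.
Posterior mean = (5.7/7.8² + 20·9.24/2.3²) / 3.7972 = 9.2247.
Interval: 9.2247 ± 1.645 × 0.5132 → [8.38, 10.07].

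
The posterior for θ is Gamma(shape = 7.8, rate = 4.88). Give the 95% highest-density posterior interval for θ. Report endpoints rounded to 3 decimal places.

[0.583, 2.738]

The posterior is unimodal and skewed, so the HPD interval has equal density at both endpoints and is the shortest 95% interval.
Solving f(0.583) = f(2.738) with F(2.738) − F(0.583) = 0.95 gives [0.583, 2.738].
For comparison, the equal-tailed interval is [0.681, 2.900]; the HPD is narrower and shifted toward the mode.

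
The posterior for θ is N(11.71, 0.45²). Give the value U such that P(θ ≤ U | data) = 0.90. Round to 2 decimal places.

Need U with P(θ ≤ U) = 0.90: U = 11.71 + z_{0.1}·0.45.
z = 1.282; U = 11.71 + 1.282 × 0.45 = 12.29.

12.29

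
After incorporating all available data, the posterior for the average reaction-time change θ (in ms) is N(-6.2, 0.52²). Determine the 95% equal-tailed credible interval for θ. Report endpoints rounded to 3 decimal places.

The posterior is symmetric, so the 95% equal-tailed interval is θ = -6.2 ± z·0.52 with z = 1.960.
Half-width: 1.960 × 0.52 = 1.019.
-6.2 − 1.019 = -7.219; -6.2 + 1.019 = -5.181.

[-7.219, -5.181]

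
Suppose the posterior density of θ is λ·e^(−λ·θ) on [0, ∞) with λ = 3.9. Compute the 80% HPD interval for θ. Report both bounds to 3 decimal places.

The exponential density is strictly decreasing on [0, ∞), so the HPD interval is anchored at 0: [0, q] with P(θ ≤ q) = 0.80.
q = −ln(1 − 0.80) / 3.9 = 1.6094 / 3.9 = 0.413.

[0.000, 0.413]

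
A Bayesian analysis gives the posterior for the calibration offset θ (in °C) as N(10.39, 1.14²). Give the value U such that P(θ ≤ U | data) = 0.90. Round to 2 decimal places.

Need U with P(θ ≤ U) = 0.90: U = 10.39 + z_{0.1}·1.14.
z = 1.282; U = 10.39 + 1.282 × 1.14 = 11.85.

11.85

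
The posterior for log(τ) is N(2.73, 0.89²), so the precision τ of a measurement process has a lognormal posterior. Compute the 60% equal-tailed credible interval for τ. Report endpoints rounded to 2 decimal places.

On the log scale the 60% interval is 2.73 ± 0.842 × 0.89 = [1.9810, 3.4790].
Exponentiate: [e^1.9810, e^3.4790] = [7.25, 32.43].

[7.25, 32.43]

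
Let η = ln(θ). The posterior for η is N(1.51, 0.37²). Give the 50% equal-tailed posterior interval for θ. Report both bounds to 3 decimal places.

[3.527, 5.810]

On the log scale the 50% interval is 1.51 ± 0.674 × 0.37 = [1.2604, 1.7596].
Exponentiate: [e^1.2604, e^1.7596] = [3.527, 5.810].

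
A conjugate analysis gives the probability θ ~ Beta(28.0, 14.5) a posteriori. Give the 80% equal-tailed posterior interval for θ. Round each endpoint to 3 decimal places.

Posterior: Beta(28.0, 14.5).
Equal-tailed 80% interval: the 0.1 and 0.9 quantiles of Beta(28.0, 14.5).
Posterior mean ≈ 0.659, SD ≈ 0.072; a Normal approximation gives roughly [0.567, 0.751].
Exact: F⁻¹(0.1) = 0.564; F⁻¹(0.9) = 0.750.

[0.564, 0.750]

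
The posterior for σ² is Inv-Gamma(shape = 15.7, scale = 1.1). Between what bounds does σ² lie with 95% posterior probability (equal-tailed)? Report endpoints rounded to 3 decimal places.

Inverse-Gamma(15.7, 1.1) quantiles: F⁻¹(0.025) and F⁻¹(0.975).
Equivalently, 1/σ² ~ Gamma(15.7, rate = 1.1); invert its 0.975 and 0.025 quantiles.
Posterior mean ≈ 0.075, SD ≈ 0.020; a Normal approximation gives roughly [0.035, 0.114].
Exact: lower = 0.045; upper = 0.123.

[0.045, 0.123]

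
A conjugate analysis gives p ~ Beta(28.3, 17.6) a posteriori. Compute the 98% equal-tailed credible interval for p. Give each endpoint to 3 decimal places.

Posterior: Beta(28.3, 17.6).
Equal-tailed 98% interval: the 0.01 and 0.99 quantiles of Beta(28.3, 17.6).
Posterior mean ≈ 0.617, SD ≈ 0.071; a Normal approximation gives roughly [0.451, 0.782].
Exact: F⁻¹(0.01) = 0.446; F⁻¹(0.99) = 0.772.

[0.446, 0.772]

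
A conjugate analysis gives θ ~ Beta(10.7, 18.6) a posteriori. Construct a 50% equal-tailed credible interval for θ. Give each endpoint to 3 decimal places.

[0.303, 0.424]

Posterior: Beta(10.7, 18.6).
Equal-tailed 50% interval: the 0.25 and 0.75 quantiles of Beta(10.7, 18.6).
Posterior mean ≈ 0.365, SD ≈ 0.087; a Normal approximation gives roughly [0.306, 0.424].
Exact: F⁻¹(0.25) = 0.303; F⁻¹(0.75) = 0.424.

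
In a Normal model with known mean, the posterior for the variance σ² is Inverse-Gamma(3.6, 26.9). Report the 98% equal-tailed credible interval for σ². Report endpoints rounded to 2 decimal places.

[2.86, 40.83]

Inverse-Gamma(3.6, 26.9) quantiles: F⁻¹(0.01) and F⁻¹(0.99).
Equivalently, 1/σ² ~ Gamma(3.6, rate = 26.9); invert its 0.99 and 0.01 quantiles.
Posterior mean ≈ 10.35, SD ≈ 8.18; a Normal approximation gives roughly [-8.68, 29.37].
Exact: lower = 2.86; upper = 40.83.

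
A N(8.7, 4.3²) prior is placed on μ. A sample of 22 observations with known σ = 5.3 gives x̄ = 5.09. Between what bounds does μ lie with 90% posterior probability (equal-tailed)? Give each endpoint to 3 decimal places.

Posterior precision = 1/4.3² + 22/5.3² = 0.0541 + 0.7832 = 0.8373, so posterior SD = 1.0929.
Posterior mean = (8.7/4.3² + 22·5.09/5.3²) / 0.8373 = 5.3232.
Interval: 5.3232 ± 1.645 × 1.0929 → [3.526, 7.121].

[3.526, 7.121]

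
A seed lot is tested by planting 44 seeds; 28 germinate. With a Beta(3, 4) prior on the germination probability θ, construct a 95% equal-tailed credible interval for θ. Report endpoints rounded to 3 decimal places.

[0.472, 0.736]

Posterior: Beta(3+28, 4+16) = Beta(31, 20).
Equal-tailed 95% interval: the 0.025 and 0.975 quantiles of Beta(31, 20).
Posterior mean ≈ 0.608, SD ≈ 0.068; a Normal approximation gives roughly [0.475, 0.741].
Exact: F⁻¹(0.025) = 0.472; F⁻¹(0.975) = 0.736.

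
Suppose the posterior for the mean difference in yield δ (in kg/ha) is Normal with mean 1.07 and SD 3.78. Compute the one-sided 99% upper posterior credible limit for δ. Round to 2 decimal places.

9.86

Need U with P(δ ≤ U) = 0.99: U = 1.07 + z_{0.01}·3.78.
z = 2.326; U = 1.07 + 2.326 × 3.78 = 9.86.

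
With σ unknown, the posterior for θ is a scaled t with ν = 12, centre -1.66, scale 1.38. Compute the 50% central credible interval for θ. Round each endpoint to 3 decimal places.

[-2.620, -0.700]

The t_12 distribution is symmetric; the 50% interval is -1.66 ± t·1.38 with t_{0.75,12} = 0.695.
Half-width: 0.695 × 1.38 = 0.960.
-1.66 − 0.960 = -2.620; -1.66 + 0.960 = -0.700.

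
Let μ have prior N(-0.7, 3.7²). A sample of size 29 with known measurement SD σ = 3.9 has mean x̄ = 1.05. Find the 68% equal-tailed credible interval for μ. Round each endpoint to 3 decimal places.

Posterior precision = 1/3.7² + 29/3.9² = 0.0730 + 1.9066 = 1.9797, so posterior SD = 0.7107.
Posterior mean = (-0.7/3.7² + 29·1.05/3.9²) / 1.9797 = 0.9854.
Interval: 0.9854 ± 0.994 × 0.7107 → [0.279, 1.692].

[0.279, 1.692]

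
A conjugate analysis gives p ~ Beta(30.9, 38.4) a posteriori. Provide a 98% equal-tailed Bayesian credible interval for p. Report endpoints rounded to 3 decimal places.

[0.311, 0.585]

Posterior: Beta(30.9, 38.4).
Equal-tailed 98% interval: the 0.01 and 0.99 quantiles of Beta(30.9, 38.4).
Posterior mean ≈ 0.446, SD ≈ 0.059; a Normal approximation gives roughly [0.308, 0.584].
Exact: F⁻¹(0.01) = 0.311; F⁻¹(0.99) = 0.585.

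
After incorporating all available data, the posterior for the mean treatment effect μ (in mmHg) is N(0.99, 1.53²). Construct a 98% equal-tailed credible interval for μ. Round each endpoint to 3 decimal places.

The posterior is symmetric, so the 98% equal-tailed interval is μ = 0.99 ± z·1.53 with z = 2.326.
Half-width: 2.326 × 1.53 = 3.559.
0.99 − 3.559 = -2.569; 0.99 + 3.559 = 4.549.

[-2.569, 4.549]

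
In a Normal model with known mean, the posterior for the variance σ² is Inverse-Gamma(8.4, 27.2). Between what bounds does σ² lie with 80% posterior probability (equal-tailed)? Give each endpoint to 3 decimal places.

[2.218, 5.478]

Inverse-Gamma(8.4, 27.2) quantiles: F⁻¹(0.1) and F⁻¹(0.9).
Equivalently, 1/σ² ~ Gamma(8.4, rate = 27.2); invert its 0.9 and 0.1 quantiles.
Posterior mean ≈ 3.676, SD ≈ 1.453; a Normal approximation gives roughly [1.814, 5.538].
Exact: lower = 2.218; upper = 5.478.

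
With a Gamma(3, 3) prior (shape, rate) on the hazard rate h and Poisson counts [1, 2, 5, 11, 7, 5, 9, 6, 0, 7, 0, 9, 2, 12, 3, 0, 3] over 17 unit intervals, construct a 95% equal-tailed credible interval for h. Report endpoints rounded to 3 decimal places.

Posterior: Gamma(3+82, 3+17) = Gamma(85, 20) (shape, rate).
Equal-tailed 95% interval: Gamma(85, 20) quantiles at 0.025 and 0.975.
Posterior mean ≈ 4.250, SD ≈ 0.461; a Normal approximation gives roughly [3.347, 5.153].
Exact: lower = 3.395; upper = 5.200.

[3.395, 5.200]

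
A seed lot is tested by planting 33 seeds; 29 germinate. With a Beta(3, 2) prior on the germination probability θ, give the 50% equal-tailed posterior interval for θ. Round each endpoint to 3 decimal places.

[0.806, 0.885]

Posterior: Beta(3+29, 2+4) = Beta(32, 6).
Equal-tailed 50% interval: the 0.25 and 0.75 quantiles of Beta(32, 6).
Posterior mean ≈ 0.842, SD ≈ 0.058; a Normal approximation gives roughly [0.803, 0.881].
Exact: F⁻¹(0.25) = 0.806; F⁻¹(0.75) = 0.885.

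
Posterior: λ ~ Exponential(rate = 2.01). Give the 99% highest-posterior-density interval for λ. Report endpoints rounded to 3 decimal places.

[0.000, 2.291]

The exponential density is strictly decreasing on [0, ∞), so the HPD interval is anchored at 0: [0, q] with P(λ ≤ q) = 0.99.
q = −ln(1 − 0.99) / 2.01 = 4.6052 / 2.01 = 2.291.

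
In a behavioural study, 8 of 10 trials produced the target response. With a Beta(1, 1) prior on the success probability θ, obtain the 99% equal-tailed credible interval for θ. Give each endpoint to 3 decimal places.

Posterior: Beta(1+8, 1+2) = Beta(9, 3).
Equal-tailed 99% interval: the 0.005 and 0.995 quantiles of Beta(9, 3).
Posterior mean ≈ 0.750, SD ≈ 0.120; a Normal approximation gives roughly [0.441, 1.059].
Exact: F⁻¹(0.005) = 0.392; F⁻¹(0.995) = 0.967.

[0.392, 0.967]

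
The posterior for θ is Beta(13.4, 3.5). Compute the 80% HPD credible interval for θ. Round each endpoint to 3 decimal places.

The posterior is unimodal and skewed, so the HPD interval has equal density at both endpoints and is the shortest 80% interval.
Solving f(0.692) = f(0.928) with F(0.928) − F(0.692) = 0.80 gives [0.692, 0.928].
For comparison, the equal-tailed interval is [0.662, 0.908]; the HPD is narrower and shifted toward the mode.

[0.692, 0.928]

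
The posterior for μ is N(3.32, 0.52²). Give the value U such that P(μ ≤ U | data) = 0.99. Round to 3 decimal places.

Need U with P(μ ≤ U) = 0.99: U = 3.32 + z_{0.01}·0.52.
z = 2.326; U = 3.32 + 2.326 × 0.52 = 4.530.

4.530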